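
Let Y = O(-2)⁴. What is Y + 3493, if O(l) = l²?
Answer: 3749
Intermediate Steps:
Y = 256 (Y = ((-2)²)⁴ = 4⁴ = 256)
Y + 3493 = 256 + 3493 = 3749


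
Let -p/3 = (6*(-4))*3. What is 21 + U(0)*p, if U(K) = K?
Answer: 21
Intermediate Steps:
p = 216 (p = -3*6*(-4)*3 = -(-72)*3 = -3*(-72) = 216)
21 + U(0)*p = 21 + 0*216 = 21 + 0 = 21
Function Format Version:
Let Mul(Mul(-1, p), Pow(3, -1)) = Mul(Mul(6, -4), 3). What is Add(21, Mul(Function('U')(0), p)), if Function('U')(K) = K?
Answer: 21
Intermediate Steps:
p = 216 (p = Mul(-3, Mul(Mul(6, -4), 3)) = Mul(-3, Mul(-24, 3)) = Mul(-3, -72) = 216)
Add(21, Mul(Function('U')(0), p)) = Add(21, Mul(0, 216)) = Add(21, 0) = 21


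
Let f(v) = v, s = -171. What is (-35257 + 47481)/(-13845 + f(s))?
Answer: -191/219 ≈ -0.87215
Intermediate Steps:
(-35257 + 47481)/(-13845 + f(s)) = (-35257 + 47481)/(-13845 - 171) = 12224/(-14016) = 12224*(-1/14016) = -191/219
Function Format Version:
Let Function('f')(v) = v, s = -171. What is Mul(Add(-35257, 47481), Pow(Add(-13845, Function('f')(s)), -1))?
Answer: Rational(-191, 219) ≈ -0.87215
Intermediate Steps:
Mul(Add(-35257, 47481), Pow(Add(-13845, Function('f')(s)), -1)) = Mul(Add(-35257, 47481), Pow(Add(-13845, -171), -1)) = Mul(12224, Pow(-14016, -1)) = Mul(12224, Rational(-1, 14016)) = Rational(-191, 219)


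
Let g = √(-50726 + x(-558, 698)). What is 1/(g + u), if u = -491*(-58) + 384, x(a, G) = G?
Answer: 14431/416532536 - I*√12507/416532536 ≈ 3.4646e-5 - 2.6849e-7*I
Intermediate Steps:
u = 28862 (u = 28478 + 384 = 28862)
g = 2*I*√12507 (g = √(-50726 + 698) = √(-50028) = 2*I*√12507 ≈ 223.67*I)
1/(g + u) = 1/(2*I*√12507 + 28862) = 1/(28862 + 2*I*√12507)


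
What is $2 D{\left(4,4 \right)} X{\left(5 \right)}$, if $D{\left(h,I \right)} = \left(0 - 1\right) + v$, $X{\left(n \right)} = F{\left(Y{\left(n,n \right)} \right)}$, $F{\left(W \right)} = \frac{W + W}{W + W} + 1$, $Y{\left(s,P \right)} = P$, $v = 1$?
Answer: $0$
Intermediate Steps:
$F{\left(W \right)} = 2$ ($F{\left(W \right)} = \frac{2 W}{2 W} + 1 = 2 W \frac{1}{2 W} + 1 = 1 + 1 = 2$)
$X{\left(n \right)} = 2$
$D{\left(h,I \right)} = 0$ ($D{\left(h,I \right)} = \left(0 - 1\right) + 1 = -1 + 1 = 0$)
$2 D{\left(4,4 \right)} X{\left(5 \right)} = 2 \cdot 0 \cdot 2 = 0 \cdot 2 = 0$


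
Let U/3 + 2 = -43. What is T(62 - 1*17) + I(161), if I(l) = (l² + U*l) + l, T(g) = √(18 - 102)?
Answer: 4347 + 2*I*√21 ≈ 4347.0 + 9.1651*I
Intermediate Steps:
U = -135 (U = -6 + 3*(-43) = -6 - 129 = -135)
T(g) = 2*I*√21 (T(g) = √(-84) = 2*I*√21)
I(l) = l² - 134*l (I(l) = (l² - 135*l) + l = l² - 134*l)
T(62 - 1*17) + I(161) = 2*I*√21 + 161*(-134 + 161) = 2*I*√21 + 161*27 = 2*I*√21 + 4347 = 4347 + 2*I*√21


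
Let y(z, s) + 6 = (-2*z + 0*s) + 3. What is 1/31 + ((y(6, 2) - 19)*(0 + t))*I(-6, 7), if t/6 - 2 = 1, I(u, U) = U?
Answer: -132803/31 ≈ -4284.0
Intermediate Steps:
y(z, s) = -3 - 2*z (y(z, s) = -6 + ((-2*z + 0*s) + 3) = -6 + ((-2*z + 0) + 3) = -6 + (-2*z + 3) = -6 + (3 - 2*z) = -3 - 2*z)
t = 18 (t = 12 + 6*1 = 12 + 6 = 18)
1/31 + ((y(6, 2) - 19)*(0 + t))*I(-6, 7) = 1/31 + (((-3 - 2*6) - 19)*(0 + 18))*7 = 1/31 + (((-3 - 12) - 19)*18)*7 = 1/31 + ((-15 - 19)*18)*7 = 1/31 - 34*18*7 = 1/31 - 612*7 = 1/31 - 4284 = -132803/31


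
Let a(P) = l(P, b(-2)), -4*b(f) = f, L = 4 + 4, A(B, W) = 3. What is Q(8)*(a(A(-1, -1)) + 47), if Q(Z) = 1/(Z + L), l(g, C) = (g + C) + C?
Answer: 51/16 ≈ 3.1875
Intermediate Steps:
L = 8
b(f) = -f/4
l(g, C) = g + 2*C (l(g, C) = (C + g) + C = g + 2*C)
Q(Z) = 1/(8 + Z) (Q(Z) = 1/(Z + 8) = 1/(8 + Z))
a(P) = 1 + P (a(P) = P + 2*(-¼*(-2)) = P + 2*(½) = P + 1 = 1 + P)
Q(8)*(a(A(-1, -1)) + 47) = ((1 + 3) + 47)/(8 + 8) = (4 + 47)/16 = (1/16)*51 = 51/16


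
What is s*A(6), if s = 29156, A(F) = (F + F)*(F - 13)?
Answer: -2449104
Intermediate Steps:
A(F) = 2*F*(-13 + F) (A(F) = (2*F)*(-13 + F) = 2*F*(-13 + F))
s*A(6) = 29156*(2*6*(-13 + 6)) = 29156*(2*6*(-7)) = 29156*(-84) = -2449104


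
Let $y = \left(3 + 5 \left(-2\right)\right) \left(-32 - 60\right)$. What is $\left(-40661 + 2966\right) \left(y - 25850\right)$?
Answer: $950140170$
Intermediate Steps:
$y = 644$ ($y = \left(3 - 10\right) \left(-92\right) = \left(-7\right) \left(-92\right) = 644$)
$\left(-40661 + 2966\right) \left(y - 25850\right) = \left(-40661 + 2966\right) \left(644 - 25850\right) = \left(-37695\right) \left(-25206\right) = 950140170$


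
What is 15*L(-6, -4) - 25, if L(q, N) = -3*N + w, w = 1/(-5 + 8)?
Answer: 160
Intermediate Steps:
w = ⅓ (w = 1/3 = ⅓ ≈ 0.33333)
L(q, N) = ⅓ - 3*N (L(q, N) = -3*N + ⅓ = ⅓ - 3*N)
15*L(-6, -4) - 25 = 15*(⅓ - 3*(-4)) - 25 = 15*(⅓ + 12) - 25 = 15*(37/3) - 25 = 185 - 25 = 160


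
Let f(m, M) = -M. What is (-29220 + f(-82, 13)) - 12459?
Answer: -41692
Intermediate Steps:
(-29220 + f(-82, 13)) - 12459 = (-29220 - 1*13) - 12459 = (-29220 - 13) - 12459 = -29233 - 12459 = -41692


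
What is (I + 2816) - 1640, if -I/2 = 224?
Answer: 728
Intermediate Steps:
I = -448 (I = -2*224 = -448)
(I + 2816) - 1640 = (-448 + 2816) - 1640 = 2368 - 1640 = 728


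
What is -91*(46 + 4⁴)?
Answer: -27482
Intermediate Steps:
-91*(46 + 4⁴) = -91*(46 + 256) = -91*302 = -1*27482 = -27482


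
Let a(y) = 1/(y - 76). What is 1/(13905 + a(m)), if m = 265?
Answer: 189/2628046 ≈ 7.1916e-5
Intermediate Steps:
a(y) = 1/(-76 + y)
1/(13905 + a(m)) = 1/(13905 + 1/(-76 + 265)) = 1/(13905 + 1/189) = 1/(2628046/189) = 189/2628046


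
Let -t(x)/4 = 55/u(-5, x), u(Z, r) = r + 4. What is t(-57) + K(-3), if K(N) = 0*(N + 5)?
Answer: 220/53 ≈ 4.1509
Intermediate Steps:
u(Z, r) = 4 + r
t(x) = -220/(4 + x)
K(N) = 0 (K(N) = 0*(5 + N) = 0)
t(-57) + K(-3) = -220/(4 - 57) + 0 = -220/(-53) + 0 = -220*(-1/53) + 0 = 220/53 + 0 = 220/53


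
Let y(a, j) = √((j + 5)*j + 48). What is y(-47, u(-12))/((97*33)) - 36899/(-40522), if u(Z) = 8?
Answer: 36899/40522 + 2*√38/3201 ≈ 0.91444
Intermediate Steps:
y(a, j) = √(48 + j*(5 + j)) (y(a, j) = √((5 + j)*j + 48) = √(j*(5 + j) + 48) = √(48 + j*(5 + j)))
y(-47, u(-12))/((97*33)) - 36899/(-40522) = √(48 + 8² + 5*8)/((97*33)) - 36899/(-40522) = √(48 + 64 + 40)/3201 - 36899*(-1/40522) = √152*(1/3201) + 36899/40522 = (2*√38)*(1/3201) + 36899/40522 = 2*√38/3201 + 36899/40522 = 36899/40522 + 2*√38/3201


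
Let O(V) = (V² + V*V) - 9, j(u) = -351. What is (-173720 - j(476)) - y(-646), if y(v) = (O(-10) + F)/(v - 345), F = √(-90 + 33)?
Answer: -171808488/991 + I*√57/991 ≈ -1.7337e+5 + 0.0076184*I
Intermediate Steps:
O(V) = -9 + 2*V² (O(V) = (V² + V²) - 9 = 2*V² - 9 = -9 + 2*V²)
F = I*√57 (F = √(-57) = I*√57 ≈ 7.5498*I)
y(v) = (191 + I*√57)/(-345 + v) (y(v) = ((-9 + 2*(-10)²) + I*√57)/(v - 345) = ((-9 + 2*100) + I*√57)/(-345 + v) = ((-9 + 200) + I*√57)/(-345 + v) = (191 + I*√57)/(-345 + v))
(-173720 - j(476)) - y(-646) = (-173720 - 1*(-351)) - (191 + I*√57)/(-345 - 646) = (-173720 + 351) - (191 + I*√57)/(-991) = -173369 - (-1)*(191 + I*√57)/991 = -173369 - (-191/991 - I*√57/991) = -173369 + (191/991 + I*√57/991) = -171808488/991 + I*√57/991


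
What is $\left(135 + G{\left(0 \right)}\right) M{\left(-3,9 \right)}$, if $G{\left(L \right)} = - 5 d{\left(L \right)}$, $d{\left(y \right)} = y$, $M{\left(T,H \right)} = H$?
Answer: $1215$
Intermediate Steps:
$G{\left(L \right)} = - 5 L$
$\left(135 + G{\left(0 \right)}\right) M{\left(-3,9 \right)} = \left(135 - 0\right) 9 = \left(135 + 0\right) 9 = 135 \cdot 9 = 1215$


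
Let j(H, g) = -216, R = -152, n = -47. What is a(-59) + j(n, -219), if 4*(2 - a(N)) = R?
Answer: -176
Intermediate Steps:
a(N) = 40 (a(N) = 2 - 1/4*(-152) = 2 + 38 = 40)
a(-59) + j(n, -219) = 40 - 216 = -176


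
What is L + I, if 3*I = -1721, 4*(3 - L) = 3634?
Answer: -8875/6 ≈ -1479.2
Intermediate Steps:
L = -1811/2 (L = 3 - ¼*3634 = 3 - 1817/2 = -1811/2 ≈ -905.50)
I = -1721/3 (I = (⅓)*(-1721) = -1721/3 ≈ -573.67)
L + I = -1811/2 - 1721/3 = -8875/6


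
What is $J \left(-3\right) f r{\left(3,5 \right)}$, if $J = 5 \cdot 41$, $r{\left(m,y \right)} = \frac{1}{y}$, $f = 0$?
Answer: $0$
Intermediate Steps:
$J = 205$
$J \left(-3\right) f r{\left(3,5 \right)} = 205 \left(-3\right) \frac{0}{5} = - 615 \cdot 0 \cdot \frac{1}{5} = \left(-615\right) 0 = 0$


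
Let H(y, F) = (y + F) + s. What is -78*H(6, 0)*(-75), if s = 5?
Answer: 64350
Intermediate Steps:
H(y, F) = 5 + F + y (H(y, F) = (y + F) + 5 = (F + y) + 5 = 5 + F + y)
-78*H(6, 0)*(-75) = -78*(5 + 0 + 6)*(-75) = -78*11*(-75) = -858*(-75) = 64350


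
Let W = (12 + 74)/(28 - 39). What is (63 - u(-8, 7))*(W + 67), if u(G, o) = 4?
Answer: 38409/11 ≈ 3491.7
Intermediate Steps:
W = -86/11 (W = 86/(-11) = 86*(-1/11) = -86/11 ≈ -7.8182)
(63 - u(-8, 7))*(W + 67) = (63 - 1*4)*(-86/11 + 67) = (63 - 4)*(651/11) = 59*(651/11) = 38409/11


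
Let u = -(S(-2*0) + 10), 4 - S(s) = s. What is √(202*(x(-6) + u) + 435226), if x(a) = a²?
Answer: √439670 ≈ 663.08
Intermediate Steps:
S(s) = 4 - s
u = -14 (u = -((4 - (-2)*0) + 10) = -((4 - 1*0) + 10) = -((4 + 0) + 10) = -(4 + 10) = -1*14 = -14)
√(202*(x(-6) + u) + 435226) = √(202*((-6)² - 14) + 435226) = √(202*(36 - 14) + 435226) = √(202*22 + 435226) = √(4444 + 435226) = √439670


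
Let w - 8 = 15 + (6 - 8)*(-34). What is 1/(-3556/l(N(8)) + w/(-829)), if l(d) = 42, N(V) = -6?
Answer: -2487/210839 ≈ -0.011796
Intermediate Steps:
w = 91 (w = 8 + (15 + (6 - 8)*(-34)) = 8 + (15 - 2*(-34)) = 8 + (15 + 68) = 8 + 83 = 91)
1/(-3556/l(N(8)) + w/(-829)) = 1/(-3556/42 + 91/(-829)) = 1/(-3556*1/42 + 91*(-1/829)) = 1/(-254/3 - 91/829) = 1/(-210839/2487) = -2487/210839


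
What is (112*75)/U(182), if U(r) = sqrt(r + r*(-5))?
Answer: -300*I*sqrt(182)/13 ≈ -311.32*I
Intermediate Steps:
U(r) = 2*sqrt(-r) (U(r) = sqrt(r - 5*r) = sqrt(-4*r) = 2*sqrt(-r))
(112*75)/U(182) = (112*75)/((2*sqrt(-1*182))) = 8400/((2*sqrt(-182))) = 8400/((2*(I*sqrt(182)))) = 8400/((2*I*sqrt(182))) = 8400*(-I*sqrt(182)/364) = -300*I*sqrt(182)/13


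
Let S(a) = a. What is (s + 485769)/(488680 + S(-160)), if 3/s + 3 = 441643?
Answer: 71511673721/71916657600 ≈ 0.99437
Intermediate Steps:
s = 3/441640 (s = 3/(-3 + 441643) = 3/441640 ≈ 6.7929e-6)
(s + 485769)/(488680 + S(-160)) = (3/441640 + 485769)/(488680 - 160) = (214535021163/441640)/488520 = (214535021163/441640)*(1/488520) = 71511673721/71916657600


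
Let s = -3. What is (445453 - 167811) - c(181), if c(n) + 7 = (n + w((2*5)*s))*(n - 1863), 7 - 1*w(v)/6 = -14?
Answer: 794023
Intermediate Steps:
w(v) = 126 (w(v) = 42 - 6*(-14) = 42 + 84 = 126)
c(n) = -7 + (-1863 + n)*(126 + n) (c(n) = -7 + (n + 126)*(n - 1863) = -7 + (126 + n)*(-1863 + n) = -7 + (-1863 + n)*(126 + n))
(445453 - 167811) - c(181) = (445453 - 167811) - (-234745 + 181**2 - 1737*181) = 277642 - (-234745 + 32761 - 314397) = 277642 - 1*(-516381) = 277642 + 516381 = 794023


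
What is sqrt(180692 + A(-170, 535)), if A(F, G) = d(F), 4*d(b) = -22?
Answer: sqrt(722746)/2 ≈ 425.07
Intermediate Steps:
d(b) = -11/2 (d(b) = (1/4)*(-22) = -11/2)
A(F, G) = -11/2
sqrt(180692 + A(-170, 535)) = sqrt(180692 - 11/2) = sqrt(361373/2) = sqrt(722746)/2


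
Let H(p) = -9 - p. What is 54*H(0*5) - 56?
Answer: -542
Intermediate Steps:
54*H(0*5) - 56 = 54*(-9 - 0*5) - 56 = 54*(-9 - 1*0) - 56 = 54*(-9 + 0) - 56 = 54*(-9) - 56 = -486 - 56 = -542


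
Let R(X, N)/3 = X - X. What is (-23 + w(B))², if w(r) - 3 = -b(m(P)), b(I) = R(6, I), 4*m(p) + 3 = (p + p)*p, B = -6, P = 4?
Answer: 400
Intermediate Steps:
R(X, N) = 0 (R(X, N) = 3*(X - X) = 3*0 = 0)
m(p) = -¾ + p²/2 (m(p) = -¾ + ((p + p)*p)/4 = -¾ + ((2*p)*p)/4 = -¾ + (2*p²)/4 = -¾ + p²/2)
b(I) = 0
w(r) = 3 (w(r) = 3 - 1*0 = 3 + 0 = 3)
(-23 + w(B))² = (-23 + 3)² = (-20)² = 400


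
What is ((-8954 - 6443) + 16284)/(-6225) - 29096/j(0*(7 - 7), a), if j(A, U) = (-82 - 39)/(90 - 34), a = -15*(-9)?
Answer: 10142758273/753225 ≈ 13466.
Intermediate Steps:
a = 135
j(A, U) = -121/56
((-8954 - 6443) + 16284)/(-6225) - 29096/j(0*(7 - 7), a) = ((-8954 - 6443) + 16284)/(-6225) - 29096/(-121/56) = (-15397 + 16284)*(-1/6225) - 29096*(-56/121) = 887*(-1/6225) + 1629376/121 = -887/6225 + 1629376/121 = 10142758273/753225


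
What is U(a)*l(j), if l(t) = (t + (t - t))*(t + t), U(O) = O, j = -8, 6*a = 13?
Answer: 832/3 ≈ 277.33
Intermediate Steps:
a = 13/6 (a = (⅙)*13 = 13/6 ≈ 2.1667)
l(t) = 2*t² (l(t) = (t + 0)*(2*t) = t*(2*t) = 2*t²)
U(a)*l(j) = 13*(2*(-8)²)/6 = 13*(2*64)/6 = (13/6)*128 = 832/3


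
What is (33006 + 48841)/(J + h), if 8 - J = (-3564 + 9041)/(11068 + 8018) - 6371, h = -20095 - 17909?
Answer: -1562131842/603600227 ≈ -2.5880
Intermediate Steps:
h = -38004
J = 121744117/19086 (J = 8 - ((-3564 + 9041)/(11068 + 8018) - 6371) = 8 - (5477/19086 - 6371) = 8 - 1*(-121591429/19086) = 8 + 121591429/19086 = 121744117/19086 ≈ 6378.7)
(33006 + 48841)/(J + h) = (33006 + 48841)/(121744117/19086 - 38004) = 81847/(-603600227/19086) = 81847*(-19086/603600227) = -1562131842/603600227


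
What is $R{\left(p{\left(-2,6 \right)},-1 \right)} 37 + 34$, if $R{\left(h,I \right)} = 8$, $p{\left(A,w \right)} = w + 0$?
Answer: $330$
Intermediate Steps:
$p{\left(A,w \right)} = w$
$R{\left(p{\left(-2,6 \right)},-1 \right)} 37 + 34 = 8 \cdot 37 + 34 = 296 + 34 = 330$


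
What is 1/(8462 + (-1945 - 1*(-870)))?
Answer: 1/7387 ≈ 0.00013537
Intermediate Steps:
1/(8462 + (-1945 - 1*(-870))) = 1/(8462 + (-1945 + 870)) = 1/(8462 - 1075) = 1/7387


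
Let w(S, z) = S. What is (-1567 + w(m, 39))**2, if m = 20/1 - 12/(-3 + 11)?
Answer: 9591409/4 ≈ 2.3979e+6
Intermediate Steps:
m = 37/2 (m = 20*1 - 12/8 = 20 - 12*1/8 = 20 - 3/2 = 37/2 ≈ 18.500)
(-1567 + w(m, 39))**2 = (-1567 + 37/2)**2 = (-3097/2)**2 = 9591409/4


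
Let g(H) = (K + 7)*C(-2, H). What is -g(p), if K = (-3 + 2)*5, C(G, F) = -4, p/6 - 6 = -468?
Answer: 8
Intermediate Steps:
p = -2772 (p = 36 + 6*(-468) = 36 - 2808 = -2772)
K = -5 (K = -1*5 = -5)
g(H) = -8 (g(H) = (-5 + 7)*(-4) = 2*(-4) = -8)
-g(p) = -1*(-8) = 8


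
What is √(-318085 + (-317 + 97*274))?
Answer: 4*I*√18239 ≈ 540.21*I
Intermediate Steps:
√(-318085 + (-317 + 97*274)) = √(-318085 + (-317 + 26578)) = √(-318085 + 26261) = √(-291824) = 4*I*√18239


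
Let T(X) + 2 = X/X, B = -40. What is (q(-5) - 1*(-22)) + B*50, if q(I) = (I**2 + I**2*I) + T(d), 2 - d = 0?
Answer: -2079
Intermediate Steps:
d = 2 (d = 2 - 1*0 = 2 + 0 = 2)
T(X) = -1 (T(X) = -2 + X/X = -2 + 1 = -1)
q(I) = -1 + I**2 + I**3 (q(I) = (I**2 + I**2*I) - 1 = (I**2 + I**3) - 1 = -1 + I**2 + I**3)
(q(-5) - 1*(-22)) + B*50 = ((-1 + (-5)**2 + (-5)**3) - 1*(-22)) - 40*50 = ((-1 + 25 - 125) + 22) - 2000 = (-101 + 22) - 2000 = -79 - 2000 = -2079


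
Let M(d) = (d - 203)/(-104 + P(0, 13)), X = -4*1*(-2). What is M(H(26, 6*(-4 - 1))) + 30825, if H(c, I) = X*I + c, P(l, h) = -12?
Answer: 3576117/116 ≈ 30829.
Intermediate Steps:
X = 8 (X = -4*(-2) = 8)
H(c, I) = c + 8*I (H(c, I) = 8*I + c = c + 8*I)
M(d) = 7/4 - d/116 (M(d) = (d - 203)/(-104 - 12) = (-203 + d)/(-116) = (-203 + d)*(-1/116) = 7/4 - d/116)
M(H(26, 6*(-4 - 1))) + 30825 = (7/4 - (26 + 8*(6*(-4 - 1)))/116) + 30825 = (7/4 - (26 + 8*(6*(-5)))/116) + 30825 = (7/4 - (26 + 8*(-30))/116) + 30825 = (7/4 - (26 - 240)/116) + 30825 = (7/4 - 1/116*(-214)) + 30825 = (7/4 + 107/58) + 30825 = 417/116 + 30825 = 3576117/116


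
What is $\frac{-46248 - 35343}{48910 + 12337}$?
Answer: $- \frac{81591}{61247} \approx -1.3322$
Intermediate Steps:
$\frac{-46248 - 35343}{48910 + 12337} = - \frac{81591}{61247}$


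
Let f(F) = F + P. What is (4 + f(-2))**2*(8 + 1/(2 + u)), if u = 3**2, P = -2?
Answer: 0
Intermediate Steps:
f(F) = -2 + F (f(F) = F - 2 = -2 + F)
u = 9
(4 + f(-2))**2*(8 + 1/(2 + u)) = (4 + (-2 - 2))**2*(8 + 1/(2 + 9)) = (4 - 4)**2*(8 + 1/11) = 0**2*(8 + 1/11) = 0*(89/11) = 0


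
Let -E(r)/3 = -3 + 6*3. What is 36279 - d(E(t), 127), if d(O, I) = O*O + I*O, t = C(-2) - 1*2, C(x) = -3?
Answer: 39969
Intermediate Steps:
t = -5 (t = -3 - 1*2 = -3 - 2 = -5)
E(r) = -45 (E(r) = -3*(-3 + 6*3) = -3*(-3 + 18) = -3*15 = -45)
d(O, I) = O² + I*O
36279 - d(E(t), 127) = 36279 - (-45)*(127 - 45) = 36279 - (-45)*82 = 36279 - 1*(-3690) = 36279 + 3690 = 39969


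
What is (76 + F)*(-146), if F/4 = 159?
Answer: -103952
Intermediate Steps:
F = 636 (F = 4*159 = 636)
(76 + F)*(-146) = (76 + 636)*(-146) = 712*(-146) = -103952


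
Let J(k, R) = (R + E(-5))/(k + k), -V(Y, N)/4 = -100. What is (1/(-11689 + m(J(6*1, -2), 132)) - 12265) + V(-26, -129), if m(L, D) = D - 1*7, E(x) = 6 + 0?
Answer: -137206861/11564 ≈ -11865.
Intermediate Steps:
E(x) = 6
V(Y, N) = 400 (V(Y, N) = -4*(-100) = 400)
J(k, R) = (6 + R)/(2*k) (J(k, R) = (R + 6)/(k + k) = (6 + R)/((2*k)) = (6 + R)*(1/(2*k)) = (6 + R)/(2*k))
m(L, D) = -7 + D (m(L, D) = D - 7 = -7 + D)
(1/(-11689 + m(J(6*1, -2), 132)) - 12265) + V(-26, -129) = (1/(-11689 + (-7 + 132)) - 12265) + 400 = (1/(-11689 + 125) - 12265) + 400 = (1/(-11564) - 12265) + 400 = (-1/11564 - 12265) + 400 = -141832461/11564 + 400 = -137206861/11564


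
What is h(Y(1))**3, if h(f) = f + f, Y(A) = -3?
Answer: -216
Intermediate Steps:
h(f) = 2*f
h(Y(1))**3 = (2*(-3))**3 = (-6)**3 = -216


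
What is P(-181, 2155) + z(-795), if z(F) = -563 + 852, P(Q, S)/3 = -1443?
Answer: -4040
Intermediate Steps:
P(Q, S) = -4329 (P(Q, S) = 3*(-1443) = -4329)
z(F) = 289
P(-181, 2155) + z(-795) = -4329 + 289 = -4040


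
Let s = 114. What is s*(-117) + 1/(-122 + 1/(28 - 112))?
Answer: -136701246/10249 ≈ -13338.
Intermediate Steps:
s*(-117) + 1/(-122 + 1/(28 - 112)) = 114*(-117) + 1/(-122 + 1/(28 - 112)) = -13338 + 1/(-122 + 1/(-84)) = -13338 + 1/(-122 - 1/84) = -13338 + 1/(-10249/84) = -13338 - 84/10249 = -136701246/10249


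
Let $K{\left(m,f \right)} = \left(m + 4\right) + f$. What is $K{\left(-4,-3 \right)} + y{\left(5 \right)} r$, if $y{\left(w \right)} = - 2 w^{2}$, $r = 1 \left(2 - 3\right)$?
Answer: $47$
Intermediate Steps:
$K{\left(m,f \right)} = 4 + f + m$ ($K{\left(m,f \right)} = \left(4 + m\right) + f = 4 + f + m$)
$r = -1$ ($r = 1 \left(-1\right) = -1$)
$K{\left(-4,-3 \right)} + y{\left(5 \right)} r = \left(4 - 3 - 4\right) + - 2 \cdot 5^{2} \left(-1\right) = -3 + \left(-2\right) 25 \left(-1\right) = -3 - -50 = -3 + 50 = 47$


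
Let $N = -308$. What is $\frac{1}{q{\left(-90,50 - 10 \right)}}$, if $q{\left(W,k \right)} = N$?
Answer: $- \frac{1}{308} \approx -0.0032468$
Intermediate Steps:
$q{\left(W,k \right)} = -308$
$\frac{1}{q{\left(-90,50 - 10 \right)}} = \frac{1}{-308} = - \frac{1}{308}$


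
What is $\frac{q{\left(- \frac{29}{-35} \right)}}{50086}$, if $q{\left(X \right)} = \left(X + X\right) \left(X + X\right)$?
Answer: $\frac{1682}{30677675} \approx 5.4828 \cdot 10^{-5}$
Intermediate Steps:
$q{\left(X \right)} = 4 X^{2}$ ($q{\left(X \right)} = 2 X 2 X = 4 X^{2}$)
$\frac{q{\left(- \frac{29}{-35} \right)}}{50086} = \frac{4 \left(- \frac{29}{-35}\right)^{2}}{50086} = 4 \left(\left(-29\right) \left(- \frac{1}{35}\right)\right)^{2} \cdot \frac{1}{50086} = 4 \left(\frac{29}{35}\right)^{2} \cdot \frac{1}{50086} = 4 \cdot \frac{841}{1225} \cdot \frac{1}{50086} = \frac{3364}{1225} \cdot \frac{1}{50086} = \frac{1682}{30677675}$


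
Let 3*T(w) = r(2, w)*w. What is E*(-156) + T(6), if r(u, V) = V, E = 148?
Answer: -23076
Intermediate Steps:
T(w) = w**2/3 (T(w) = (w*w)/3 = w**2/3)
E*(-156) + T(6) = 148*(-156) + (1/3)*6**2 = -23088 + (1/3)*36 = -23088 + 12 = -23076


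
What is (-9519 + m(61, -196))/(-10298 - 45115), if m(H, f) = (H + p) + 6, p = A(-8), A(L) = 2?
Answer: 1050/6157 ≈ 0.17054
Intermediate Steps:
p = 2
m(H, f) = 8 + H (m(H, f) = (H + 2) + 6 = (2 + H) + 6 = 8 + H)
(-9519 + m(61, -196))/(-10298 - 45115) = (-9519 + (8 + 61))/(-10298 - 45115) = (-9519 + 69)/(-55413) = -9450*(-1/55413) = 1050/6157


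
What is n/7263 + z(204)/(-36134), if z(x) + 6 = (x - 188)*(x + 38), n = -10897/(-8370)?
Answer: -117312726131/1098316597770 ≈ -0.10681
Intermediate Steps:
n = 10897/8370 (n = -10897*(-1/8370) = 10897/8370 ≈ 1.3019)
z(x) = -6 + (-188 + x)*(38 + x) (z(x) = -6 + (x - 188)*(x + 38) = -6 + (-188 + x)*(38 + x))
n/7263 + z(204)/(-36134) = (10897/8370)/7263 + (-7150 + 204² - 150*204)/(-36134) = (10897/8370)*(1/7263) + (-7150 + 41616 - 30600)*(-1/36134) = 10897/60791310 + 3866*(-1/36134) = 10897/60791310 - 1933/18067 = -117312726131/1098316597770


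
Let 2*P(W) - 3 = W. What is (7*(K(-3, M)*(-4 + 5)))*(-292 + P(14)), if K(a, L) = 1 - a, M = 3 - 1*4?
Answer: -7938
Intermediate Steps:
M = -1 (M = 3 - 4 = -1)
P(W) = 3/2 + W/2
(7*(K(-3, M)*(-4 + 5)))*(-292 + P(14)) = (7*((1 - 1*(-3))*(-4 + 5)))*(-292 + (3/2 + (½)*14)) = (7*((1 + 3)*1))*(-292 + (3/2 + 7)) = (7*(4*1))*(-292 + 17/2) = (7*4)*(-567/2) = 28*(-567/2) = -7938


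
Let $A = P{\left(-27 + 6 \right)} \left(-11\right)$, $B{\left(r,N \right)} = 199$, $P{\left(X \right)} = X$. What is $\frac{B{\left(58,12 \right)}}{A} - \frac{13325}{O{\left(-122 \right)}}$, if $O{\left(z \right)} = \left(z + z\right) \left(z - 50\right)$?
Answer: $\frac{5273557}{9694608} \approx 0.54397$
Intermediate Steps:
$O{\left(z \right)} = 2 z \left(-50 + z\right)$
$A = 231$ ($A = \left(-27 + 6\right) \left(-11\right) = \left(-21\right) \left(-11\right) = 231$)
$\frac{B{\left(58,12 \right)}}{A} - \frac{13325}{O{\left(-122 \right)}} = \frac{199}{231} - \frac{13325}{2 \left(-122\right) \left(-50 - 122\right)} = 199 \cdot \frac{1}{231} - \frac{13325}{2 \left(-122\right) \left(-172\right)} = \frac{199}{231} - \frac{13325}{41968} = \frac{5273557}{9694608}$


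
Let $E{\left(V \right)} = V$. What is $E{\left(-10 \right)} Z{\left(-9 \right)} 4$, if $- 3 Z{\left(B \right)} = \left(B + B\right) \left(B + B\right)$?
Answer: $4320$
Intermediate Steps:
$Z{\left(B \right)} = - \frac{4 B^{2}}{3}$ ($Z{\left(B \right)} = - \frac{\left(B + B\right) \left(B + B\right)}{3} = - \frac{2 B 2 B}{3} = - \frac{4 B^{2}}{3}$)
$E{\left(-10 \right)} Z{\left(-9 \right)} 4 = - 10 \left(- \frac{4 \left(-9\right)^{2}}{3}\right) 4 = - 10 \left(\left(- \frac{4}{3}\right) 81\right) 4 = \left(-10\right) \left(-108\right) 4 = 1080 \cdot 4 = 4320$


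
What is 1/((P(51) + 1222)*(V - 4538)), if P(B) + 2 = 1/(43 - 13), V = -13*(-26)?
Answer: -1/5124140 ≈ -1.9515e-7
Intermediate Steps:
V = 338
P(B) = -59/30 (P(B) = -2 + 1/(43 - 13) = -2 + 1/30 = -59/30)
1/((P(51) + 1222)*(V - 4538)) = 1/((-59/30 + 1222)*(338 - 4538)) = 1/((36601/30)*(-4200)) = 1/(-5124140) = -1/5124140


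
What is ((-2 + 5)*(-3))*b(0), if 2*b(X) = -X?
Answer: 0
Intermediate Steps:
b(X) = -X/2 (b(X) = (-X)/2 = -X/2)
((-2 + 5)*(-3))*b(0) = ((-2 + 5)*(-3))*(-½*0) = (3*(-3))*0 = -9*0 = 0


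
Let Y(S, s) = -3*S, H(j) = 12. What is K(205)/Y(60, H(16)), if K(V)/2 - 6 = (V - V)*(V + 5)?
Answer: -1/15 ≈ -0.066667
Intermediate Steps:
K(V) = 12 (K(V) = 12 + 2*((V - V)*(V + 5)) = 12 + 2*(0*(5 + V)) = 12 + 2*0 = 12 + 0 = 12)
K(205)/Y(60, H(16)) = 12/((-3*60)) = 12/(-180) = 12*(-1/180) = -1/15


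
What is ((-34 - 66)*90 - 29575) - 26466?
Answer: -65041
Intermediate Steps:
((-34 - 66)*90 - 29575) - 26466 = (-100*90 - 29575) - 26466 = (-9000 - 29575) - 26466 = -38575 - 26466 = -65041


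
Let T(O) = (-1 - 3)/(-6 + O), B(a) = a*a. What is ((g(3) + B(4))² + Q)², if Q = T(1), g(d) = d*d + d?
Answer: 15397776/25 ≈ 6.1591e+5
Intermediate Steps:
B(a) = a²
T(O) = -4/(-6 + O)
g(d) = d + d² (g(d) = d² + d = d + d²)
Q = ⅘ (Q = -4/(-6 + 1) = -4/(-5) = -4*(-⅕) = ⅘ ≈ 0.80000)
((g(3) + B(4))² + Q)² = ((3*(1 + 3) + 4²)² + ⅘)² = ((3*4 + 16)² + ⅘)² = ((12 + 16)² + ⅘)² = (28² + ⅘)² = (784 + ⅘)² = (3924/5)² = 15397776/25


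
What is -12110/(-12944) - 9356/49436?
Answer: 59695737/79987448 ≈ 0.74631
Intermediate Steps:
-12110/(-12944) - 9356/49436 = -12110*(-1/12944) - 9356*1/49436 = 6055/6472 - 2339/12359 = 59695737/79987448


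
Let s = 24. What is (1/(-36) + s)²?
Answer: 744769/1296 ≈ 574.67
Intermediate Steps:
(1/(-36) + s)² = (1/(-36) + 24)² = (-1/36 + 24)² = (863/36)² = 744769/1296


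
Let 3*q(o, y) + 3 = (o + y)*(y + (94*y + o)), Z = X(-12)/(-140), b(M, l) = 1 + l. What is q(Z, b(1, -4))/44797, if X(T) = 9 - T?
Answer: 119363/17918800 ≈ 0.0066613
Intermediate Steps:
Z = -3/20 (Z = (9 - 1*(-12))/(-140) = (9 + 12)*(-1/140) = 21*(-1/140) = -3/20 ≈ -0.15000)
q(o, y) = -1 + (o + y)*(o + 95*y)/3 (q(o, y) = -1 + ((o + y)*(y + (94*y + o)))/3 = -1 + ((o + y)*(y + (o + 94*y)))/3 = -1 + ((o + y)*(o + 95*y))/3 = -1 + (o + y)*(o + 95*y)/3)
q(Z, b(1, -4))/44797 = (-1 + (-3/20)**2/3 + 95*(1 - 4)**2/3 + 32*(-3/20)*(1 - 4))/44797 = (-1 + (1/3)*(9/400) + (95/3)*(-3)**2 + 32*(-3/20)*(-3))*(1/44797) = (-1 + 3/400 + (95/3)*9 + 72/5)*(1/44797) = (-1 + 3/400 + 285 + 72/5)*(1/44797) = (119363/400)*(1/44797) = 119363/17918800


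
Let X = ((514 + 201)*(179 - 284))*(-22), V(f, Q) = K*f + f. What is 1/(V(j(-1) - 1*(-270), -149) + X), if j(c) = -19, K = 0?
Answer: 1/1651901 ≈ 6.0536e-7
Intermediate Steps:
V(f, Q) = f (V(f, Q) = 0*f + f = 0 + f = f)
X = 1651650 (X = (715*(-105))*(-22) = -75075*(-22) = 1651650)
1/(V(j(-1) - 1*(-270), -149) + X) = 1/((-19 - 1*(-270)) + 1651650) = 1/((-19 + 270) + 1651650) = 1/(251 + 1651650) = 1/1651901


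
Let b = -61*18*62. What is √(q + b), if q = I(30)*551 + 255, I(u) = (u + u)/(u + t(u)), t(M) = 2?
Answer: 3*I*√118734/4 ≈ 258.43*I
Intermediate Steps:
b = -68076 (b = -1098*62 = -68076)
I(u) = 2*u/(2 + u) (I(u) = (u + u)/(u + 2) = (2*u)/(2 + u) = 2*u/(2 + u))
q = 10305/8 (q = (2*30/(2 + 30))*551 + 255 = (2*30/32)*551 + 255 = (2*30*(1/32))*551 + 255 = (15/8)*551 + 255 = 8265/8 + 255 = 10305/8 ≈ 1288.1)
√(q + b) = √(10305/8 - 68076) = √(-534303/8) = 3*I*√118734/4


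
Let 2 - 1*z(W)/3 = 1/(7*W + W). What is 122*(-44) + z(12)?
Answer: -171585/32 ≈ -5362.0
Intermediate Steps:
z(W) = 6 - 3/(8*W) (z(W) = 6 - 3/(7*W + W) = 6 - 3*1/(8*W) = 6 - 3/(8*W))
122*(-44) + z(12) = 122*(-44) + (6 - 3/8/12) = -5368 + (6 - 3/8*1/12) = -5368 + (6 - 1/32) = -5368 + 191/32 = -171585/32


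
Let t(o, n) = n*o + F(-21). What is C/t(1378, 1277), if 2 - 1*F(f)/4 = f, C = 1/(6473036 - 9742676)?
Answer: -1/5753905932720 ≈ -1.7380e-13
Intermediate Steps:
C = -1/3269640 (C = 1/(-3269640) = -1/3269640 ≈ -3.0584e-7)
F(f) = 8 - 4*f
t(o, n) = 92 + n*o (t(o, n) = n*o + (8 - 4*(-21)) = n*o + (8 + 84) = n*o + 92 = 92 + n*o)
C/t(1378, 1277) = -1/(3269640*(92 + 1277*1378)) = -1/(3269640*(92 + 1759706)) = -1/3269640/1759798 = -1/3269640*1/1759798 = -1/5753905932720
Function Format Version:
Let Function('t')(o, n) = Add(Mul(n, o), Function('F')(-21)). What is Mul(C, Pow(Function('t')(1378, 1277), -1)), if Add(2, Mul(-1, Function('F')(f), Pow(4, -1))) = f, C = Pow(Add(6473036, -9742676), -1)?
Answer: Rational(-1, 5753905932720) ≈ -1.7380e-13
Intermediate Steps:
C = Rational(-1, 3269640) (C = Pow(-3269640, -1) = Rational(-1, 3269640) ≈ -3.0584e-7)
Function('F')(f) = Add(8, Mul(-4, f))
Function('t')(o, n) = Add(92, Mul(n, o)) (Function('t')(o, n) = Add(Mul(n, o), Add(8, Mul(-4, -21))) = Add(Mul(n, o), Add(8, 84)) = Add(Mul(n, o), 92) = Add(92, Mul(n, o)))
Mul(C, Pow(Function('t')(1378, 1277), -1)) = Mul(Rational(-1, 3269640), Pow(Add(92, Mul(1277, 1378)), -1)) = Mul(Rational(-1, 3269640), Pow(Add(92, 1759706), -1)) = Mul(Rational(-1, 3269640), Pow(1759798, -1)) = Mul(Rational(-1, 3269640), Rational(1, 1759798)) = Rational(-1, 5753905932720)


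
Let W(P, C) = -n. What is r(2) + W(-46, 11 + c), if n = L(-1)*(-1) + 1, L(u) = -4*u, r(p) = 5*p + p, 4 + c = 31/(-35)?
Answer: 15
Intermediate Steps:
c = -171/35 (c = -4 + 31/(-35) = -4 + 31*(-1/35) = -4 - 31/35 = -171/35 ≈ -4.8857)
r(p) = 6*p
n = -3 (n = -4*(-1)*(-1) + 1 = 4*(-1) + 1 = -4 + 1 = -3)
W(P, C) = 3 (W(P, C) = -1*(-3) = 3)
r(2) + W(-46, 11 + c) = 6*2 + 3 = 12 + 3 = 15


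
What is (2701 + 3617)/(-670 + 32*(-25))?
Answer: -1053/245 ≈ -4.2980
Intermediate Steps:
(2701 + 3617)/(-670 + 32*(-25)) = 6318/(-670 - 800) = 6318/(-1470) = 6318*(-1/1470) = -1053/245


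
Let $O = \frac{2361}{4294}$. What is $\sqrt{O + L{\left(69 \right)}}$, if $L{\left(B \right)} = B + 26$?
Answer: $\frac{\sqrt{1761789554}}{4294} \approx 9.775$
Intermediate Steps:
$L{\left(B \right)} = 26 + B$
$O = \frac{2361}{4294}$ ($O = 2361 \cdot \frac{1}{4294} = \frac{2361}{4294} \approx 0.54984$)
$\sqrt{O + L{\left(69 \right)}} = \sqrt{\frac{2361}{4294} + \left(26 + 69\right)} = \sqrt{\frac{2361}{4294} + 95} = \sqrt{\frac{410291}{4294}} = \frac{\sqrt{1761789554}}{4294}$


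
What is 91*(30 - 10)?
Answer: 1820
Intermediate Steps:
91*(30 - 10) = 91*20 = 1820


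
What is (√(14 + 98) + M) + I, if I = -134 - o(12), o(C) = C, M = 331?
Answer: 185 + 4*√7 ≈ 195.58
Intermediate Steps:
I = -146 (I = -134 - 1*12 = -134 - 12 = -146)
(√(14 + 98) + M) + I = (√(14 + 98) + 331) - 146 = (√112 + 331) - 146 = (4*√7 + 331) - 146 = (331 + 4*√7) - 146 = 185 + 4*√7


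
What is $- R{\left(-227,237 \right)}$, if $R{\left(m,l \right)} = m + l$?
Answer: $-10$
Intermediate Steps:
$R{\left(m,l \right)} = l + m$
$- R{\left(-227,237 \right)} = - (237 - 227) = \left(-1\right) 10 = -10$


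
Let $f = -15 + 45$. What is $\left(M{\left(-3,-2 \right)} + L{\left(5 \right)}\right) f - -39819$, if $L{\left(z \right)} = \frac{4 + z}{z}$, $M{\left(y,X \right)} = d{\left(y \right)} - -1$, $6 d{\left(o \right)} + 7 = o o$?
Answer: $39913$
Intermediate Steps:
$d{\left(o \right)} = - \frac{7}{6} + \frac{o^{2}}{6}$ ($d{\left(o \right)} = - \frac{7}{6} + \frac{o o}{6} = - \frac{7}{6} + \frac{o^{2}}{6}$)
$M{\left(y,X \right)} = - \frac{1}{6} + \frac{y^{2}}{6}$ ($M{\left(y,X \right)} = \left(- \frac{7}{6} + \frac{y^{2}}{6}\right) - -1 = \left(- \frac{7}{6} + \frac{y^{2}}{6}\right) + 1 = - \frac{1}{6} + \frac{y^{2}}{6}$)
$L{\left(z \right)} = \frac{4 + z}{z}$
$f = 30$
$\left(M{\left(-3,-2 \right)} + L{\left(5 \right)}\right) f - -39819 = \left(\left(- \frac{1}{6} + \frac{\left(-3\right)^{2}}{6}\right) + \frac{4 + 5}{5}\right) 30 - -39819 = \left(\left(- \frac{1}{6} + \frac{1}{6} \cdot 9\right) + \frac{1}{5} \cdot 9\right) 30 + 39819 = \left(\left(- \frac{1}{6} + \frac{3}{2}\right) + \frac{9}{5}\right) 30 + 39819 = \left(\frac{4}{3} + \frac{9}{5}\right) 30 + 39819 = \frac{47}{15} \cdot 30 + 39819 = 94 + 39819 = 39913$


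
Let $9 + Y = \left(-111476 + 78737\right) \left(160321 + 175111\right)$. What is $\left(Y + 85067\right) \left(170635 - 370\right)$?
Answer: $-1869786072445350$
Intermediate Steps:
$Y = -10981708257$ ($Y = -9 + \left(-111476 + 78737\right) \left(160321 + 175111\right) = -9 - 10981708248 = -10981708257$)
$\left(Y + 85067\right) \left(170635 - 370\right) = \left(-10981708257 + 85067\right) \left(170635 - 370\right) = \left(-10981623190\right) 170265 = -1869786072445350$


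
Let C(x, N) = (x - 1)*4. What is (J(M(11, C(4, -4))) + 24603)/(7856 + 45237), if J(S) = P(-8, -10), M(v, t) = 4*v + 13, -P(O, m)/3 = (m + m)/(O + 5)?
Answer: 24583/53093 ≈ 0.46302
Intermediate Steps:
P(O, m) = -6*m/(5 + O) (P(O, m) = -3*(m + m)/(O + 5) = -3*2*m/(5 + O) = -6*m/(5 + O))
C(x, N) = -4 + 4*x (C(x, N) = (-1 + x)*4 = -4 + 4*x)
M(v, t) = 13 + 4*v
J(S) = -20 (J(S) = -6*(-10)/(5 - 8) = -6*(-10)/(-3) = -6*(-10)*(-1/3) = -20)
(J(M(11, C(4, -4))) + 24603)/(7856 + 45237) = (-20 + 24603)/(7856 + 45237) = 24583/53093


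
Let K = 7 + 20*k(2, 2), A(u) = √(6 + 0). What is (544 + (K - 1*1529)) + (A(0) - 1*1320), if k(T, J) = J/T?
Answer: -2278 + √6 ≈ -2275.6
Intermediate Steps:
A(u) = √6
K = 27 (K = 7 + 20*(2/2) = 7 + 20*(2*(½)) = 7 + 20*1 = 7 + 20 = 27)
(544 + (K - 1*1529)) + (A(0) - 1*1320) = (544 + (27 - 1*1529)) + (√6 - 1*1320) = (544 + (27 - 1529)) + (√6 - 1320) = (544 - 1502) + (-1320 + √6) = -958 + (-1320 + √6) = -2278 + √6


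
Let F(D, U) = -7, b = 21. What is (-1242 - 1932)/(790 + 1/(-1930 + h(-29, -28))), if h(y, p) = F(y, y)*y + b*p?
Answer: -7347810/1828849 ≈ -4.0177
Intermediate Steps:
h(y, p) = -7*y + 21*p
(-1242 - 1932)/(790 + 1/(-1930 + h(-29, -28))) = (-1242 - 1932)/(790 + 1/(-1930 + (-7*(-29) + 21*(-28)))) = -3174/(790 + 1/(-1930 + (203 - 588))) = -3174/(790 + 1/(-1930 - 385)) = -3174/(790 + 1/(-2315)) = -3174/(790 - 1/2315) = -3174/1828849/2315 = -3174*2315/1828849 = -7347810/1828849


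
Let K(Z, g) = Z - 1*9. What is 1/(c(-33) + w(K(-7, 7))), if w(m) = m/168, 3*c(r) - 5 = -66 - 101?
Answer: -21/1136 ≈ -0.018486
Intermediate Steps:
K(Z, g) = -9 + Z (K(Z, g) = Z - 9 = -9 + Z)
c(r) = -54 (c(r) = 5/3 + (-66 - 101)/3 = 5/3 + (⅓)*(-167) = 5/3 - 167/3 = -54)
w(m) = m/168 (w(m) = m*(1/168) = m/168)
1/(c(-33) + w(K(-7, 7))) = 1/(-54 + (-9 - 7)/168) = 1/(-54 + (1/168)*(-16)) = 1/(-54 - 2/21) = 1/(-1136/21) = -21/1136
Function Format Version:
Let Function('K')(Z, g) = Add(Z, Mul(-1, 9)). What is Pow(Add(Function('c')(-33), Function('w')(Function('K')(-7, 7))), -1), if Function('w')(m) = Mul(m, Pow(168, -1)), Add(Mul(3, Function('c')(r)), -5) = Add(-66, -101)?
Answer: Rational(-21, 1136) ≈ -0.018486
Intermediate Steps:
Function('K')(Z, g) = Add(-9, Z) (Function('K')(Z, g) = Add(Z, -9) = Add(-9, Z))
Function('c')(r) = -54 (Function('c')(r) = Add(Rational(5, 3), Mul(Rational(1, 3), Add(-66, -101))) = Add(Rational(5, 3), Mul(Rational(1, 3), -167)) = Add(Rational(5, 3), Rational(-167, 3)) = -54)
Function('w')(m) = Mul(Rational(1, 168), m) (Function('w')(m) = Mul(m, Rational(1, 168)) = Mul(Rational(1, 168), m))
Pow(Add(Function('c')(-33), Function('w')(Function('K')(-7, 7))), -1) = Pow(Add(-54, Mul(Rational(1, 168), Add(-9, -7))), -1) = Pow(Add(-54, Mul(Rational(1, 168), -16)), -1) = Pow(Add(-54, Rational(-2, 21)), -1) = Pow(Rational(-1136, 21), -1) = Rational(-21, 1136)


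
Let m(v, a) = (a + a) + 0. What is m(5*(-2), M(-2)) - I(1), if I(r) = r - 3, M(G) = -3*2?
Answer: -10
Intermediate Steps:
M(G) = -6
I(r) = -3 + r
m(v, a) = 2*a (m(v, a) = 2*a + 0 = 2*a)
m(5*(-2), M(-2)) - I(1) = 2*(-6) - (-3 + 1) = -12 - 1*(-2) = -12 + 2 = -10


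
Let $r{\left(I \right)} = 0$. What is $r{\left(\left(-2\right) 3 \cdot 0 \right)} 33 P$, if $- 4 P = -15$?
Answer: $0$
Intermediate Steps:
$P = \frac{15}{4}$ ($P = \left(- \frac{1}{4}\right) \left(-15\right) = \frac{15}{4} \approx 3.75$)
$r{\left(\left(-2\right) 3 \cdot 0 \right)} 33 P = 0 \cdot 33 \cdot \frac{15}{4} = 0 \cdot \frac{15}{4} = 0$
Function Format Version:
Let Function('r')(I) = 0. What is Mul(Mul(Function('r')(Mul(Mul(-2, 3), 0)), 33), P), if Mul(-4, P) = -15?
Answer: 0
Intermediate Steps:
P = Rational(15, 4) (P = Mul(Rational(-1, 4), -15) = Rational(15, 4) ≈ 3.7500)
Mul(Mul(Function('r')(Mul(Mul(-2, 3), 0)), 33), P) = Mul(Mul(0, 33), Rational(15, 4)) = Mul(0, Rational(15, 4)) = 0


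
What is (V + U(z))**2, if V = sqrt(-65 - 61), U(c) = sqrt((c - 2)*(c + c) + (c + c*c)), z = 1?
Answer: -126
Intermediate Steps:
U(c) = sqrt(c + c**2 + 2*c*(-2 + c)) (U(c) = sqrt((-2 + c)*(2*c) + (c + c**2)) = sqrt(2*c*(-2 + c) + (c + c**2)) = sqrt(c + c**2 + 2*c*(-2 + c)))
V = 3*I*sqrt(14) (V = sqrt(-126) = 3*I*sqrt(14) ≈ 11.225*I)
(V + U(z))**2 = (3*I*sqrt(14) + sqrt(3)*sqrt(1*(-1 + 1)))**2 = (3*I*sqrt(14) + sqrt(3)*sqrt(1*0))**2 = (3*I*sqrt(14) + sqrt(3)*sqrt(0))**2 = (3*I*sqrt(14) + sqrt(3)*0)**2 = (3*I*sqrt(14) + 0)**2 = (3*I*sqrt(14))**2 = -126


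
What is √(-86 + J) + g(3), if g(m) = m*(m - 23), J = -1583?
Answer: -60 + I*√1669 ≈ -60.0 + 40.853*I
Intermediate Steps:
g(m) = m*(-23 + m)
√(-86 + J) + g(3) = √(-86 - 1583) + 3*(-23 + 3) = √(-1669) + 3*(-20) = I*√1669 - 60 = -60 + I*√1669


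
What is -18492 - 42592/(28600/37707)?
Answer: -24260088/325 ≈ -74646.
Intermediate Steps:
-18492 - 42592/(28600/37707) = -18492 - 42592/(28600*(1/37707)) = -18492 - 42592/28600/37707 = -18492 - 42592*37707/28600 = -18492 - 1*18250188/325 = -18492 - 18250188/325 = -24260088/325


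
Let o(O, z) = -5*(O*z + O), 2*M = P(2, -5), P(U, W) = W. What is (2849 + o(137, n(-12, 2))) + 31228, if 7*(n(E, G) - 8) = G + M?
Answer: 391453/14 ≈ 27961.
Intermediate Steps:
M = -5/2 (M = (½)*(-5) = -5/2 ≈ -2.5000)
n(E, G) = 107/14 + G/7 (n(E, G) = 8 + (G - 5/2)/7 = 8 + (-5/2 + G)/7 = 8 + (-5/14 + G/7) = 107/14 + G/7)
o(O, z) = -5*O - 5*O*z (o(O, z) = -5*(O + O*z) = -5*O - 5*O*z)
(2849 + o(137, n(-12, 2))) + 31228 = (2849 - 5*137*(1 + (107/14 + (⅐)*2))) + 31228 = (2849 - 5*137*(1 + (107/14 + 2/7))) + 31228 = (2849 - 5*137*(1 + 111/14)) + 31228 = (2849 - 5*137*125/14) + 31228 = (2849 - 85625/14) + 31228 = -45739/14 + 31228 = 391453/14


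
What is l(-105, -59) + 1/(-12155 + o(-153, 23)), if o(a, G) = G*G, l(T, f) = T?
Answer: -1220731/11626 ≈ -105.00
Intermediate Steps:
o(a, G) = G**2
l(-105, -59) + 1/(-12155 + o(-153, 23)) = -105 + 1/(-12155 + 23**2) = -105 + 1/(-12155 + 529) = -105 + 1/(-11626) = -105 - 1/11626 = -1220731/11626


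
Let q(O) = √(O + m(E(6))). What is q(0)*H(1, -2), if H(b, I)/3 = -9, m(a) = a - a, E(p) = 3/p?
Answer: 0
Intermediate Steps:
m(a) = 0
H(b, I) = -27 (H(b, I) = 3*(-9) = -27)
q(O) = √O (q(O) = √(O + 0) = √O)
q(0)*H(1, -2) = √0*(-27) = 0*(-27) = 0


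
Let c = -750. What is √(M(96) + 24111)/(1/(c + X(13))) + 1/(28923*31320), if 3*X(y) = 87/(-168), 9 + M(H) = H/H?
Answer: 1/905868360 - 126029*√24103/168 ≈ -1.1647e+5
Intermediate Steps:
M(H) = -8 (M(H) = -9 + H/H = -9 + 1 = -8)
X(y) = -29/168 (X(y) = (87/(-168))/3 = (87*(-1/168))/3 = (⅓)*(-29/56) = -29/168)
√(M(96) + 24111)/(1/(c + X(13))) + 1/(28923*31320) = √(-8 + 24111)/(1/(-750 - 29/168)) + 1/(28923*31320) = √24103/(1/(-126029/168)) + (1/28923)*(1/31320) = √24103/(-168/126029) + 1/905868360 = √24103*(-126029/168) + 1/905868360 = -126029*√24103/168 + 1/905868360 = 1/905868360 - 126029*√24103/168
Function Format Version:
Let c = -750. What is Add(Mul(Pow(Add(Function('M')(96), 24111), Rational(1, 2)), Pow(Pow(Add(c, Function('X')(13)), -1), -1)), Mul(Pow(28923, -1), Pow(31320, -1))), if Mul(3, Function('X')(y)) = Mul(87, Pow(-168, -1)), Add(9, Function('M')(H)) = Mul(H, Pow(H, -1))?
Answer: Add(Rational(1, 905868360), Mul(Rational(-126029, 168), Pow(24103, Rational(1, 2)))) ≈ -1.1647e+5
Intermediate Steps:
Function('M')(H) = -8 (Function('M')(H) = Add(-9, Mul(H, Pow(H, -1))) = Add(-9, 1) = -8)
Function('X')(y) = Rational(-29, 168) (Function('X')(y) = Mul(Rational(1, 3), Mul(87, Pow(-168, -1))) = Mul(Rational(1, 3), Mul(87, Rational(-1, 168))) = Mul(Rational(1, 3), Rational(-29, 56)) = Rational(-29, 168))
Add(Mul(Pow(Add(Function('M')(96), 24111), Rational(1, 2)), Pow(Pow(Add(c, Function('X')(13)), -1), -1)), Mul(Pow(28923, -1), Pow(31320, -1))) = Add(Mul(Pow(Add(-8, 24111), Rational(1, 2)), Pow(Pow(Add(-750, Rational(-29, 168)), -1), -1)), Mul(Pow(28923, -1), Pow(31320, -1))) = Add(Mul(Pow(24103, Rational(1, 2)), Pow(Pow(Rational(-126029, 168), -1), -1)), Mul(Rational(1, 28923), Rational(1, 31320))) = Add(Mul(Pow(24103, Rational(1, 2)), Pow(Rational(-168, 126029), -1)), Rational(1, 905868360)) = Add(Mul(Pow(24103, Rational(1, 2)), Rational(-126029, 168)), Rational(1, 905868360)) = Add(Mul(Rational(-126029, 168), Pow(24103, Rational(1, 2))), Rational(1, 905868360)) = Add(Rational(1, 905868360), Mul(Rational(-126029, 168), Pow(24103, Rational(1, 2))))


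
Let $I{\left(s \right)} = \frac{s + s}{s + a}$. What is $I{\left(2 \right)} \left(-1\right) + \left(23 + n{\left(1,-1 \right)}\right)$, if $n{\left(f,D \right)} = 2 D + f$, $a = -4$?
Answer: $24$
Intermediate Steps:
$I{\left(s \right)} = \frac{2 s}{-4 + s}$ ($I{\left(s \right)} = \frac{s + s}{s - 4} = \frac{2 s}{-4 + s}$)
$n{\left(f,D \right)} = f + 2 D$
$I{\left(2 \right)} \left(-1\right) + \left(23 + n{\left(1,-1 \right)}\right) = 2 \cdot 2 \frac{1}{-4 + 2} \left(-1\right) + \left(23 + \left(1 + 2 \left(-1\right)\right)\right) = 2 \cdot 2 \frac{1}{-2} \left(-1\right) + \left(23 + \left(1 - 2\right)\right) = 2 \cdot 2 \left(- \frac{1}{2}\right) \left(-1\right) + \left(23 - 1\right) = \left(-2\right) \left(-1\right) + 22 = 2 + 22 = 24$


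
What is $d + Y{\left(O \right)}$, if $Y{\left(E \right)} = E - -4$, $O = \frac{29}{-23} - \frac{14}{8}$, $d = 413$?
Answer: $\frac{38087}{92} \approx 413.99$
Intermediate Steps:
$O = - \frac{277}{92}$ ($O = 29 \left(- \frac{1}{23}\right) - \frac{7}{4} = - \frac{29}{23} - \frac{7}{4} = - \frac{277}{92} \approx -3.0109$)
$Y{\left(E \right)} = 4 + E$ ($Y{\left(E \right)} = E + 4 = 4 + E$)
$d + Y{\left(O \right)} = 413 + \left(4 - \frac{277}{92}\right) = 413 + \frac{91}{92} = \frac{38087}{92}$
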